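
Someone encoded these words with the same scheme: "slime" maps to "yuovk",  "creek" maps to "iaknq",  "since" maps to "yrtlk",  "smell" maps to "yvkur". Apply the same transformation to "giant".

mrgwz

Shifts by position in slime: pos 0: s→y (+6), pos 1: l→u (+9), pos 2: i→o (+6), pos 3: m→v (+9) — repeating every 2. It's a Vigenère-style cipher with numeric key [6,9]: position i shifts by key[i mod 2].
On giant: g+6=m, i+9=r, a+6=g, n+9=w, t+6=z.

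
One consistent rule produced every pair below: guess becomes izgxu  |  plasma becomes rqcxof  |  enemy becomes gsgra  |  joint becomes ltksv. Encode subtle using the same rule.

Shifts by position in guess: pos 0: g→i (+2), pos 1: u→z (+5), pos 2: e→g (+2), pos 3: s→x (+5) — repeating every 2. The shifts repeat in a cycle of length 2: positions 0,1,… shift by +2, +5, then the pattern repeats.
Applying it to subtle: s+2=u, u+5=z, b+2=d, t+5=y, l+2=n, e+5=j.

uzdynj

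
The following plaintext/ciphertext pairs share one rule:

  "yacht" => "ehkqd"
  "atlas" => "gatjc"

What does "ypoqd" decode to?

Letter i (0-indexed) is shifted by i+6, so successive shifts are 6, 7, 8, ….
Undoing it on ypoqd: y−6=s, p−7=i, o−8=g, q−9=h, d−10=t.

sight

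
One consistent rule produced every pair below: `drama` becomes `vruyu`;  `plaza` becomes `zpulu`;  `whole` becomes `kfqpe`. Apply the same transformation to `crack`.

d(3)→v(21) and r(17)→r(17) fit y≡9x+20 (mod 26); the inverse of 9 mod 26 is 3. Each letter's alphabet position (a=0..z=25) is mapped through 9·x+20 mod 26 — an affine cipher.
Applying it to crack: c(2)→9·2+20≡12=m; r(17)→9·17+20≡17=r; a(0)→9·0+20≡20=u; c(2)→9·2+20≡12=m; k(10)→9·10+20≡6=g (all mod 26).

mrumg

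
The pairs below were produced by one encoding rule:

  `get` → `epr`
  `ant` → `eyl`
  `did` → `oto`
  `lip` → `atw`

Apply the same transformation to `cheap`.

alpsn

The output letters match the input read backwards, each shifted +11: get reversed is teg. The word is reversed, then every letter is shifted forward by 11.
Applying it to cheap: reverse → paehc; then shift: p+11=a, a+11=l, e+11=p, h+11=s, c+11=n.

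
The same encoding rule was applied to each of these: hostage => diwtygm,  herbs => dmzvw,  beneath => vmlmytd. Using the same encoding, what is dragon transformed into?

pzygil

This is an affine cipher: with a=0,…,z=25, each position x becomes (23x+24) mod 26.
For dragon: d(3)→23·3+24≡15=p; r(17)→23·17+24≡25=z; a(0)→23·0+24≡24=y; g(6)→23·6+24≡6=g; o(14)→23·14+24≡8=i; n(13)→23·13+24≡11=l (all mod 26).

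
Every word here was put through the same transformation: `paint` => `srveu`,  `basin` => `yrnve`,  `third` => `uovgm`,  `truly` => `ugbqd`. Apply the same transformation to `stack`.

p(15)→s(18) and a(0)→r(17) fit y≡7x+17 (mod 26); the inverse of 7 mod 26 is 15. Each letter's alphabet position (a=0..z=25) is mapped through 7·x+17 mod 26 — an affine cipher.
On stack: s(18)→7·18+17≡13=n; t(19)→7·19+17≡20=u; a(0)→7·0+17≡17=r; c(2)→7·2+17≡5=f; k(10)→7·10+17≡9=j (all mod 26).

nurfj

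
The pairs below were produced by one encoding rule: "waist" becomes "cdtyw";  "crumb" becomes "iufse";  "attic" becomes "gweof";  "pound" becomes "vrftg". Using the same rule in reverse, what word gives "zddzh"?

taste

Shifts by position in waist: pos 0: w→c (+6), pos 1: a→d (+3), pos 2: i→t (+11), pos 3: s→y (+6), pos 4: t→w (+3) — repeating every 3. The shifts repeat in a cycle of length 3: positions 0,1,… shift by +6, +3, +11, then the pattern repeats.
Undoing it on zddzh: z−6=t, d−3=a, d−11=s, z−6=t, h−3=e.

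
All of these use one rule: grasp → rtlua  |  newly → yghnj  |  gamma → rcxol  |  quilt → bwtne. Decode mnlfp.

blade

It's a Vigenère-style cipher with numeric key [11,2]: position i shifts by key[i mod 2].
Reversing it on mnlfp: m−11=b, n−2=l, l−11=a, f−2=d, p−11=e.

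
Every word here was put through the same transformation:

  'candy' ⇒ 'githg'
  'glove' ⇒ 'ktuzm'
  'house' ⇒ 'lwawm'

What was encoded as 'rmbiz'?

never

Shifts by position in candy: pos 0: c→g (+4), pos 1: a→i (+8), pos 2: n→t (+6), pos 3: d→h (+4), pos 4: y→g (+8) — repeating every 3. It's a Vigenère-style cipher with numeric key [4,8,6]: position i shifts by key[i mod 3].
Decoding rmbiz: r−4=n, m−8=e, b−6=v, i−4=e, z−8=r.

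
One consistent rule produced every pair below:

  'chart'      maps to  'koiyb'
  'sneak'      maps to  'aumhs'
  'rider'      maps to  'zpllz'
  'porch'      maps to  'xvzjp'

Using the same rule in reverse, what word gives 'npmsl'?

field

It's a Vigenère-style cipher with numeric key [8,7]: position i shifts by key[i mod 2].
Decoding npmsl: n−8=f, p−7=i, m−8=e, s−7=l, l−8=d.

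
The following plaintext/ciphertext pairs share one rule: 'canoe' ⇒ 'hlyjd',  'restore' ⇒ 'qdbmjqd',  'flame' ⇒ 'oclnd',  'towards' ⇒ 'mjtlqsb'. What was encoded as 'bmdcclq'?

stellar

c(2)→h(7) and a(0)→l(11) fit y≡11x+11 (mod 26); the inverse of 11 mod 26 is 19. Each letter's alphabet position (a=0..z=25) is mapped through 11·x+11 mod 26 — an affine cipher.
Reversing it on bmdcclq: b(1)→19·(1−11)≡18=s; m(12)→19·(12−11)≡19=t; d(3)→19·(3−11)≡4=e; c(2)→19·(2−11)≡11=l; c(2)→19·(2−11)≡11=l; l(11)→19·(11−11)≡0=a; q(16)→19·(16−11)≡17=r (all mod 26).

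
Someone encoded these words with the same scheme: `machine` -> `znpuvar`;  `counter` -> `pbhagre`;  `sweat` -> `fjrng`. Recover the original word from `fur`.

she

Compare letters: m→z is +13, a→n is +13, c→p is +13 — a constant shift. Every letter moves 13 places later in the alphabet, wrapping around z→a.
Decoding fur: f−13=s, u−13=h, r−13=e.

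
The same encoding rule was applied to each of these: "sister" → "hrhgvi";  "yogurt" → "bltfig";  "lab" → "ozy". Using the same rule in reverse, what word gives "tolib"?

glory

Each pair mirrors across the alphabet (s↔h, i↔r, s↔h): positions sum to 25. Each letter is replaced by its mirror in the alphabet: a↔z, b↔y, c↔x, and so on (the Atbash cipher).
Undoing it on tolib: t↔g, o↔l, l↔o, i↔r, b↔y.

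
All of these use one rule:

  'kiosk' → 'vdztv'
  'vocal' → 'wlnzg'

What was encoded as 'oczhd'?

sword

The output letters match the input read backwards, each shifted +11: kiosk reversed is ksoik. Two steps: reverse the string, then apply a Caesar shift of +11.
Reversing it on oczhd: shift back: o−11=d, c−11=r, z−11=o, h−11=w, d−11=s → drows; then reverse → sword.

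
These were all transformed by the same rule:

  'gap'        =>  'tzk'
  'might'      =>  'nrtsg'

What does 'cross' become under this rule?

xilhh

Each pair mirrors across the alphabet (g↔t, a↔z, p↔k): positions sum to 25. Letters are reflected about the middle of the alphabet (position → 25−position): Atbash.
On cross: c↔x, r↔i, o↔l, s↔h, s↔h.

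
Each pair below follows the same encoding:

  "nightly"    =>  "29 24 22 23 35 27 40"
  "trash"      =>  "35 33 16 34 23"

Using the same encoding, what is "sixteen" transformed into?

34 24 39 35 20 20 29

n is letter #14 and maps to 29: an offset of 15. Letters become their 1-based position plus 15 (so a→16, b→17, …).
On sixteen: s=19→34, i=9→24, x=24→39, t=20→35, e=5→20, e=5→20, n=14→29.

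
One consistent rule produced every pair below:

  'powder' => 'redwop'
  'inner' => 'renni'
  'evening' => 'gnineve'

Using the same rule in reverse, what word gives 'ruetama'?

amateur

The output letters match the input read backwards: powder reversed is redwop. The word is simply reversed.
Reversing it on ruetama: then reverse → amateur.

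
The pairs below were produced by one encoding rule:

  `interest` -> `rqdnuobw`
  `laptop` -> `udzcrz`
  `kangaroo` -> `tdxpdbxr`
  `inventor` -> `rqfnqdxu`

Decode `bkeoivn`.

shuffle

Shifts by position in interest: pos 0: i→r (+9), pos 1: n→q (+3), pos 2: t→d (+10), pos 3: e→n (+9), pos 4: r→u (+3), pos 5: e→o (+10) — repeating every 3. A repeating key of period 3 is used — shifts +9, +3, +10 over and over.
Undoing it on bkeoivn: b−9=s, k−3=h, e−10=u, o−9=f, i−3=f, v−10=l, n−9=e.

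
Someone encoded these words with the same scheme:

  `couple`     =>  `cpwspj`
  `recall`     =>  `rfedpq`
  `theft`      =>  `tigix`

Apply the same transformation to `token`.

tpmhr

In couple: c→c is +0, o→p is +1, u→w is +2, p→s is +3 — the shift increases by 1 each position. The shift increases by 1 at each position, starting from +0: 0, 1, 2, ….
On token: t+0=t, o+1=p, k+2=m, e+3=h, n+4=r.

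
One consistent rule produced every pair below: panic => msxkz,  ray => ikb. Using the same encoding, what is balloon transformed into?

Two steps: reverse the string, then apply a Caesar shift of +10.
For balloon: reverse → noollab; then shift: n+10=x, o+10=y, o+10=y, l+10=v, l+10=v, a+10=k, b+10=l.

xyyvvkl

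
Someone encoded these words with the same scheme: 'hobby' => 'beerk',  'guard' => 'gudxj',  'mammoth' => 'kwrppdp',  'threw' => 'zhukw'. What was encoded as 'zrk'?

The word is reversed, then every letter is shifted forward by 3.
Reversing it on zrk: shift back: z−3=w, r−3=o, k−3=h → woh; then reverse → how.

how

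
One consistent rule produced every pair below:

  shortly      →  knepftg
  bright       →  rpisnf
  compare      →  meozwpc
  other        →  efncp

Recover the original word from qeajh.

Treating letters as 0–25, the rule is x ↦ 21x + 22 (mod 26).
Reversing it on qeajh: q(16)→5·(16−22)≡22=w; e(4)→5·(4−22)≡14=o; a(0)→5·(0−22)≡20=u; j(9)→5·(9−22)≡13=n; h(7)→5·(7−22)≡3=d (all mod 26).

wound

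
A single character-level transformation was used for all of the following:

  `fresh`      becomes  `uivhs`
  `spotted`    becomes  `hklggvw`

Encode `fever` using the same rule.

uvevi

Letters are reflected about the middle of the alphabet (position → 25−position): Atbash.
On fever: f↔u, e↔v, v↔e, e↔v, r↔i.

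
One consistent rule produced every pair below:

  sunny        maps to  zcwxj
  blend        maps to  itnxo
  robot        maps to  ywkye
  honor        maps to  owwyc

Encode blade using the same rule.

itjnp

In sunny: s→z is +7, u→c is +8, n→w is +9, n→x is +10 — the shift increases by 1 each position. Letter i (0-indexed) is shifted by i+7, so successive shifts are 7, 8, 9, ….
On blade: b+7=i, l+8=t, a+9=j, d+10=n, e+11=p.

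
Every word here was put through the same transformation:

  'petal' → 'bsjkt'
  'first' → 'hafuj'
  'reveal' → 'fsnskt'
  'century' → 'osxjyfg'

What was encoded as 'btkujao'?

plastic

p(15)→b(1) and e(4)→s(18) fit y≡15x+10 (mod 26); the inverse of 15 mod 26 is 7. This is an affine cipher: with a=0,…,z=25, each position x becomes (15x+10) mod 26.
Undoing it on btkujao: b(1)→7·(1−10)≡15=p; t(19)→7·(19−10)≡11=l; k(10)→7·(10−10)≡0=a; u(20)→7·(20−10)≡18=s; j(9)→7·(9−10)≡19=t; a(0)→7·(0−10)≡8=i; o(14)→7·(14−10)≡2=c (all mod 26).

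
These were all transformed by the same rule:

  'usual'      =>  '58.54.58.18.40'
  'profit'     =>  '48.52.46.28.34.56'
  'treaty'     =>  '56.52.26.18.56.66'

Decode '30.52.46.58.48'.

group

u(#21)→58 and s(#19)→54: differences scale by 2, so n = 2·pos + 16. With a=1..z=26, the number is 2·pos + 16.
Decoding 30.52.46.58.48: 30→(30−16)÷2=7=g, 52→(52−16)÷2=18=r, 46→(46−16)÷2=15=o, 58→(58−16)÷2=21=u, 48→(48−16)÷2=16=p.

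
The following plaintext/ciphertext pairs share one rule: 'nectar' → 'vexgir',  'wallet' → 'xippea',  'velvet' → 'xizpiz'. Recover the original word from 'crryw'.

sunny

The output letters match the input read backwards, each shifted +4: nectar reversed is ratcen. Read the word backwards and shift each letter +4.
Decoding crryw: shift back: c−4=y, r−4=n, r−4=n, y−4=u, w−4=s → ynnus; then reverse → sunny.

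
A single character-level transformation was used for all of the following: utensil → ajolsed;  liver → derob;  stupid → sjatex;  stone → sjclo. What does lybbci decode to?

narrow

u(20)→a(0) and t(19)→j(9) fit y≡17x+24 (mod 26); the inverse of 17 mod 26 is 23. Each letter's alphabet position (a=0..z=25) is mapped through 17·x+24 mod 26 — an affine cipher.
Undoing it on lybbci: l(11)→23·(11−24)≡13=n; y(24)→23·(24−24)≡0=a; b(1)→23·(1−24)≡17=r; b(1)→23·(1−24)≡17=r; c(2)→23·(2−24)≡14=o; i(8)→23·(8−24)≡22=w (all mod 26).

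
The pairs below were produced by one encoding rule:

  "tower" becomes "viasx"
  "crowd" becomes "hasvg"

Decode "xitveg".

The output letters match the input read backwards, each shifted +4: tower reversed is rewot. Read the word backwards and shift each letter +4.
Undoing it on xitveg: shift back: x−4=t, i−4=e, t−4=p, v−4=r, e−4=a, g−4=c → teprac; then reverse → carpet.

carpet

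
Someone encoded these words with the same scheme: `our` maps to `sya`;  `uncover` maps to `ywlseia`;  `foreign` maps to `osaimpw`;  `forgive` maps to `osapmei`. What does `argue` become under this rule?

eapyi

The shift depends on letter class: consonant r→a is +9, but vowel o→s is +4. Vowels shift forward by 4 and consonants shift forward by 9.
On argue: a(vowel)+4=e, r(cons)+9=a, g(cons)+9=p, u(vowel)+4=y, e(vowel)+4=i.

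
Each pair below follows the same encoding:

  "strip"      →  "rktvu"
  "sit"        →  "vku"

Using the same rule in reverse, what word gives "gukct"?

raise

Read the word backwards and shift each letter +2.
Reversing it on gukct: shift back: g−2=e, u−2=s, k−2=i, c−2=a, t−2=r → esiar; then reverse → raise.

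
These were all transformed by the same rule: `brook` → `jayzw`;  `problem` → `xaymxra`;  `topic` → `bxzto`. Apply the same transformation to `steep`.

acopb

The shift increases by 1 at each position, starting from +8: 8, 9, 10, ….
On steep: s+8=a, t+9=c, e+10=o, e+11=p, p+12=b.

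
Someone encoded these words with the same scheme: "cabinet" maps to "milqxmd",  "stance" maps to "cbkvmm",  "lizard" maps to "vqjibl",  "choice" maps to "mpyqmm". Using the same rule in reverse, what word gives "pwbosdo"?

forgive

Shifts by position in cabinet: pos 0: c→m (+10), pos 1: a→i (+8), pos 2: b→l (+10), pos 3: i→q (+8) — repeating every 2. A repeating key of period 2 is used — shifts +10, +8 over and over.
Undoing it on pwbosdo: p−10=f, w−8=o, b−10=r, o−8=g, s−10=i, d−8=v, o−10=e.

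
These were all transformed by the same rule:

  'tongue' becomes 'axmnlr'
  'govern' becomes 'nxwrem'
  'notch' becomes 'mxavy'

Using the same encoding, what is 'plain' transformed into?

iqzjm

t(19)→a(0) and o(14)→x(23) fit y≡11x+25 (mod 26); the inverse of 11 mod 26 is 19. Treating letters as 0–25, the rule is x ↦ 11x + 25 (mod 26).
For plain: p(15)→11·15+25≡8=i; l(11)→11·11+25≡16=q; a(0)→11·0+25≡25=z; i(8)→11·8+25≡9=j; n(13)→11·13+25≡12=m (all mod 26).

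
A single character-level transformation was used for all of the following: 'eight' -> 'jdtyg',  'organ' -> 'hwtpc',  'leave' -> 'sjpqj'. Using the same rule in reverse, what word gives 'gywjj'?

e(4)→j(9) and i(8)→d(3) fit y≡5x+15 (mod 26); the inverse of 5 mod 26 is 21. This is an affine cipher: with a=0,…,z=25, each position x becomes (5x+15) mod 26.
Reversing it on gywjj: g(6)→21·(6−15)≡19=t; y(24)→21·(24−15)≡7=h; w(22)→21·(22−15)≡17=r; j(9)→21·(9−15)≡4=e; j(9)→21·(9−15)≡4=e (all mod 26).

three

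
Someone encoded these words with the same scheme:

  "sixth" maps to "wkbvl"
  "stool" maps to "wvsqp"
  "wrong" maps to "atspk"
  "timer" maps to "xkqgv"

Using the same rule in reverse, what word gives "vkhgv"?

rider

The shifts repeat in a cycle of length 2: positions 0,1,… shift by +4, +2, then the pattern repeats.
Decoding vkhgv: v−4=r, k−2=i, h−4=d, g−2=e, v−4=r.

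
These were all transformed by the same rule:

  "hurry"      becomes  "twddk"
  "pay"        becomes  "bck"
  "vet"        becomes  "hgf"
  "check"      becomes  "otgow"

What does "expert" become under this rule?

gjbgdf

The shift depends on letter class: consonant h→t is +12, but vowel u→w is +2. The rule splits by letter class: vowels +2, consonants +12.
For expert: e(vowel)+2=g, x(cons)+12=j, p(cons)+12=b, e(vowel)+2=g, r(cons)+12=d, t(cons)+12=f.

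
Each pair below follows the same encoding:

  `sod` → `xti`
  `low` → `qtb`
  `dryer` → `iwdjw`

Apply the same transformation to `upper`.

zuujw

It's a constant shift of +5 (ROT5).
Applying it to upper: u+5=z, p+5=u, p+5=u, e+5=j, r+5=w.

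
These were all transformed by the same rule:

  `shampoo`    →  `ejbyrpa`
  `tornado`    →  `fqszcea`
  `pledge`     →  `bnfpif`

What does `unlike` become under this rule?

gpmumf

Shifts by position in shampoo: pos 0: s→e (+12), pos 1: h→j (+2), pos 2: a→b (+1), pos 3: m→y (+12), pos 4: p→r (+2), pos 5: o→p (+1) — repeating every 3. The shifts repeat in a cycle of length 3: positions 0,1,… shift by +12, +2, +1, then the pattern repeats.
On unlike: u+12=g, n+2=p, l+1=m, i+12=u, k+2=m, e+1=f.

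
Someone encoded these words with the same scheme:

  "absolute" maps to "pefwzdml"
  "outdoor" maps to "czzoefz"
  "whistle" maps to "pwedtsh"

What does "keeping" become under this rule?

rytappv

The output letters match the input read backwards, each shifted +11: absolute reversed is etulosba. Two steps: reverse the string, then apply a Caesar shift of +11.
For keeping: reverse → gnipeek; then shift: g+11=r, n+11=y, i+11=t, p+11=a, e+11=p, e+11=p, k+11=v.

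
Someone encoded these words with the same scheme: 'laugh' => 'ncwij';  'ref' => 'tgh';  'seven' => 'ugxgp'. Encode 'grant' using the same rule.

Compare letters: l→n is +2, a→c is +2, u→w is +2 — a constant shift. It's a constant shift of +2 (ROT2).
On grant: g+2=i, r+2=t, a+2=c, n+2=p, t+2=v.

itcpv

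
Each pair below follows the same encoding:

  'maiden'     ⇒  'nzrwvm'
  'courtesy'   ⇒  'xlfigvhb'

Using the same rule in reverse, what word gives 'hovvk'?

Each pair mirrors across the alphabet (m↔n, a↔z, i↔r): positions sum to 25. This is the alphabet-reversal cipher (Atbash): a becomes z, b becomes y, etc.
Decoding hovvk: h↔s, o↔l, v↔e, v↔e, k↔p.

sleep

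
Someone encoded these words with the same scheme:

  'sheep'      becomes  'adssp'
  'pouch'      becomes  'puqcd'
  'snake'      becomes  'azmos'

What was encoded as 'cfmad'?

crash

s(18)→a(0) and h(7)→d(3) fit y≡21x+12 (mod 26); the inverse of 21 mod 26 is 5. Each letter's alphabet position (a=0..z=25) is mapped through 21·x+12 mod 26 — an affine cipher.
Decoding cfmad: c(2)→5·(2−12)≡2=c; f(5)→5·(5−12)≡17=r; m(12)→5·(12−12)≡0=a; a(0)→5·(0−12)≡18=s; d(3)→5·(3−12)≡7=h (all mod 26).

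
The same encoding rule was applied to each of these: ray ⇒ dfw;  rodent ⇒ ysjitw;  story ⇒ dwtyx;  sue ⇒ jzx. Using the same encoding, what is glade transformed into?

Read the word backwards and shift each letter +5.
On glade: reverse → edalg; then shift: e+5=j, d+5=i, a+5=f, l+5=q, g+5=l.

jifql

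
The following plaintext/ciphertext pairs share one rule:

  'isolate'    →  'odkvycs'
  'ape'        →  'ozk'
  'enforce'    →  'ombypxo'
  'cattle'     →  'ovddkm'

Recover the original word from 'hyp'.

The word is reversed, then every letter is shifted forward by 10.
Decoding hyp: shift back: h−10=x, y−10=o, p−10=f → xof; then reverse → fox.

fox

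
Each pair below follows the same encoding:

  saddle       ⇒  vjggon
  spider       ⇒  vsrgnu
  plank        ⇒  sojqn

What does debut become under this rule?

gnedw

The shift depends on letter class: consonant s→v is +3, but vowel a→j is +9. Two shifts are in play — +9 for a/e/i/o/u, +3 for every other letter.
For debut: d(cons)+3=g, e(vowel)+9=n, b(cons)+3=e, u(vowel)+9=d, t(cons)+3=w.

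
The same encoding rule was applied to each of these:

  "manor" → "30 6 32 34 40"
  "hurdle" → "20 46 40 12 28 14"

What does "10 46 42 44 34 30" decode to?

custom

m(#13)→30 and a(#1)→6: differences scale by 2, so n = 2·pos + 4. The formula is n = 2×(alphabet index, a=1) + 4.
Undoing it on 10 46 42 44 34 30: 10→(10−4)÷2=3=c, 46→(46−4)÷2=21=u, 42→(42−4)÷2=19=s, 44→(44−4)÷2=20=t, 34→(34−4)÷2=15=o, 30→(30−4)÷2=13=m.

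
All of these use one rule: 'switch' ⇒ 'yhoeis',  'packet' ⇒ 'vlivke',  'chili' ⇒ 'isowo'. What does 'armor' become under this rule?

gcszx

Shifts by position in switch: pos 0: s→y (+6), pos 1: w→h (+11), pos 2: i→o (+6), pos 3: t→e (+11) — repeating every 2. A repeating key of period 2 is used — shifts +6, +11 over and over.
Applying it to armor: a+6=g, r+11=c, m+6=s, o+11=z, r+6=x.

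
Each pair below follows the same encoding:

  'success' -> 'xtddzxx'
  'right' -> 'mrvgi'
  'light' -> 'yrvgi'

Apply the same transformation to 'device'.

s(18)→x(23) and u(20)→t(19) fit y≡11x+7 (mod 26); the inverse of 11 mod 26 is 19. Treating letters as 0–25, the rule is x ↦ 11x + 7 (mod 26).
Applying it to device: d(3)→11·3+7≡14=o; e(4)→11·4+7≡25=z; v(21)→11·21+7≡4=e; i(8)→11·8+7≡17=r; c(2)→11·2+7≡3=d; e(4)→11·4+7≡25=z (all mod 26).

ozerdz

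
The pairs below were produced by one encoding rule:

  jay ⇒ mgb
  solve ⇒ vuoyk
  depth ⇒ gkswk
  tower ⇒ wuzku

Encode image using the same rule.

Two shifts are in play — +6 for a/e/i/o/u, +3 for every other letter.
Applying it to image: i(vowel)+6=o, m(cons)+3=p, a(vowel)+6=g, g(cons)+3=j, e(vowel)+6=k.

opgjk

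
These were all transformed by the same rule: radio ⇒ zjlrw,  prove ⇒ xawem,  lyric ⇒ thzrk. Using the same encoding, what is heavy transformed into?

pnieg

Shifts by position in radio: pos 0: r→z (+8), pos 1: a→j (+9), pos 2: d→l (+8), pos 3: i→r (+9) — repeating every 2. It's a Vigenère-style cipher with numeric key [8,9]: position i shifts by key[i mod 2].
Applying it to heavy: h+8=p, e+9=n, a+8=i, v+9=e, y+8=g.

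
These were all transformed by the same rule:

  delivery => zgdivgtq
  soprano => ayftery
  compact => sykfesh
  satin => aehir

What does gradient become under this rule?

d(3)→z(25) and e(4)→g(6) fit y≡7x+4 (mod 26); the inverse of 7 mod 26 is 15. This is an affine cipher: with a=0,…,z=25, each position x becomes (7x+4) mod 26.
Applying it to gradient: g(6)→7·6+4≡20=u; r(17)→7·17+4≡19=t; a(0)→7·0+4≡4=e; d(3)→7·3+4≡25=z; i(8)→7·8+4≡8=i; e(4)→7·4+4≡6=g; n(13)→7·13+4≡17=r; t(19)→7·19+4≡7=h (all mod 26).

utezigrh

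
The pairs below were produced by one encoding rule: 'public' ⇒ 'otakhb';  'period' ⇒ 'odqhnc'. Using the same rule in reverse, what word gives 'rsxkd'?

Compare letters: p→o is +25, u→t is +25, b→a is +25 — a constant shift. Every letter moves 25 places later in the alphabet, wrapping around z→a.
Reversing it on rsxkd: r−25=s, s−25=t, x−25=y, k−25=l, d−25=e.

style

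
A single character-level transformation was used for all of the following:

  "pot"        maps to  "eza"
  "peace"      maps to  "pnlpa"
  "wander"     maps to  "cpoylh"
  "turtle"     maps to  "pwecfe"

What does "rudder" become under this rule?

Two steps: reverse the string, then apply a Caesar shift of +11.
For rudder: reverse → reddur; then shift: r+11=c, e+11=p, d+11=o, d+11=o, u+11=f, r+11=c.

cpoofc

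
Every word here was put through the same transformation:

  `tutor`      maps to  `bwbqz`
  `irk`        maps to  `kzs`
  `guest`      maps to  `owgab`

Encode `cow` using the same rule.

The shift depends on letter class: consonant t→b is +8, but vowel u→w is +2. The rule splits by letter class: vowels +2, consonants +8.
Applying it to cow: c(cons)+8=k, o(vowel)+2=q, w(cons)+8=e.

kqe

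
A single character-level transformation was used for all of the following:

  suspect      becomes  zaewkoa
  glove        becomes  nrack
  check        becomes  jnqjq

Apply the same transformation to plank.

The shifts repeat in a cycle of length 3: positions 0,1,… shift by +7, +6, +12, then the pattern repeats.
On plank: p+7=w, l+6=r, a+12=m, n+7=u, k+6=q.

wrmuq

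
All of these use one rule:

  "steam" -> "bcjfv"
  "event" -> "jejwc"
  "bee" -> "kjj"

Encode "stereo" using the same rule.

bcjajt

The shift depends on letter class: consonant s→b is +9, but vowel e→j is +5. Vowels shift forward by 5 and consonants shift forward by 9.
On stereo: s(cons)+9=b, t(cons)+9=c, e(vowel)+5=j, r(cons)+9=a, e(vowel)+5=j, o(vowel)+5=t.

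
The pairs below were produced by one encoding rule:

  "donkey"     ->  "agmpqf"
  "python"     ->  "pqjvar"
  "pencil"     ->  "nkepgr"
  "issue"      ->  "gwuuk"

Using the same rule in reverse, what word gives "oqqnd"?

The output letters match the input read backwards, each shifted +2: donkey reversed is yeknod. The word is reversed, then every letter is shifted forward by 2.
Decoding oqqnd: shift back: o−2=m, q−2=o, q−2=o, n−2=l, d−2=b → moolb; then reverse → bloom.

bloom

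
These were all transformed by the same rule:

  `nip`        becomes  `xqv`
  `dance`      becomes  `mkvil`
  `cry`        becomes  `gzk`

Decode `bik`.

Two steps: reverse the string, then apply a Caesar shift of +8.
Decoding bik: shift back: b−8=t, i−8=a, k−8=c → tac; then reverse → cat.

cat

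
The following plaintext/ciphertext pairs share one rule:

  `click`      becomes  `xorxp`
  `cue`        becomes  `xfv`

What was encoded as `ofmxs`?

lunch

Each pair mirrors across the alphabet (c↔x, l↔o, i↔r): positions sum to 25. Each letter is replaced by its mirror in the alphabet: a↔z, b↔y, c↔x, and so on (the Atbash cipher).
Reversing it on ofmxs: o↔l, f↔u, m↔n, x↔c, s↔h.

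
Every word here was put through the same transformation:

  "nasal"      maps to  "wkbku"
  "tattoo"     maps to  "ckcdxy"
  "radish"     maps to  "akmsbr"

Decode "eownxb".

Shifts by position in nasal: pos 0: n→w (+9), pos 1: a→k (+10), pos 2: s→b (+9), pos 3: a→k (+10) — repeating every 2. The shifts repeat in a cycle of length 2: positions 0,1,… shift by +9, +10, then the pattern repeats.
Decoding eownxb: e−9=v, o−10=e, w−9=n, n−10=d, x−9=o, b−10=r.

vendor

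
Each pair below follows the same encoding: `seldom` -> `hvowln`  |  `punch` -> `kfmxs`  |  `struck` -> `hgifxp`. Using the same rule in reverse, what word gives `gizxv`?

Each pair mirrors across the alphabet (s↔h, e↔v, l↔o): positions sum to 25. Each letter is replaced by its mirror in the alphabet: a↔z, b↔y, c↔x, and so on (the Atbash cipher).
Decoding gizxv: g↔t, i↔r, z↔a, x↔c, v↔e.

trace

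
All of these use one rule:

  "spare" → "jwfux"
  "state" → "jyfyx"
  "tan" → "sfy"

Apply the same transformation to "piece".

The output letters match the input read backwards, each shifted +5: spare reversed is eraps. Two steps: reverse the string, then apply a Caesar shift of +5.
Applying it to piece: reverse → eceip; then shift: e+5=j, c+5=h, e+5=j, i+5=n, p+5=u.

jhjnu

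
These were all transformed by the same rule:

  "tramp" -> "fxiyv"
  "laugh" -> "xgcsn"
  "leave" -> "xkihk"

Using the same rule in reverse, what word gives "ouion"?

coach

Shifts by position in tramp: pos 0: t→f (+12), pos 1: r→x (+6), pos 2: a→i (+8), pos 3: m→y (+12), pos 4: p→v (+6) — repeating every 3. A repeating key of period 3 is used — shifts +12, +6, +8 over and over.
Undoing it on ouion: o−12=c, u−6=o, i−8=a, o−12=c, n−6=h.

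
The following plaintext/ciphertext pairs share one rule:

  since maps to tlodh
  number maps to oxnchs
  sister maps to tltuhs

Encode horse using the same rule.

The shift depends on letter class: consonant s→t is +1, but vowel i→l is +3. Two shifts are in play — +3 for a/e/i/o/u, +1 for every other letter.
Applying it to horse: h(cons)+1=i, o(vowel)+3=r, r(cons)+1=s, s(cons)+1=t, e(vowel)+3=h.

irsth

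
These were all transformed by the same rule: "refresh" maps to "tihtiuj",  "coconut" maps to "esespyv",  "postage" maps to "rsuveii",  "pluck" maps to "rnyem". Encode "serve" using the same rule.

The shift depends on letter class: consonant r→t is +2, but vowel e→i is +4. Two shifts are in play — +4 for a/e/i/o/u, +2 for every other letter.
On serve: s(cons)+2=u, e(vowel)+4=i, r(cons)+2=t, v(cons)+2=x, e(vowel)+4=i.

uitxi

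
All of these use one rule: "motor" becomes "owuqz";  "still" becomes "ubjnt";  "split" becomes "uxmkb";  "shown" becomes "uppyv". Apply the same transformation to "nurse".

A repeating key of period 3 is used — shifts +2, +8, +1 over and over.
On nurse: n+2=p, u+8=c, r+1=s, s+2=u, e+8=m.

pcsum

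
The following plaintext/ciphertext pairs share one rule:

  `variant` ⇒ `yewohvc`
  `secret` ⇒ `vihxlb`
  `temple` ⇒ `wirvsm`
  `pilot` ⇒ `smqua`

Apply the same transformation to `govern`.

jsakyv

In variant: v→y is +3, a→e is +4, r→w is +5, i→o is +6 — the shift increases by 1 each position. Letter i (0-indexed) is shifted by i+3, so successive shifts are 3, 4, 5, ….
On govern: g+3=j, o+4=s, v+5=a, e+6=k, r+7=y, n+8=v.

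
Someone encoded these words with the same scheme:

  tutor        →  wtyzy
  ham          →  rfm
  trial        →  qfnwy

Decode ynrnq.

The output letters match the input read backwards, each shifted +5: tutor reversed is rotut. Read the word backwards and shift each letter +5.
Decoding ynrnq: shift back: y−5=t, n−5=i, r−5=m, n−5=i, q−5=l → timil; then reverse → limit.

limit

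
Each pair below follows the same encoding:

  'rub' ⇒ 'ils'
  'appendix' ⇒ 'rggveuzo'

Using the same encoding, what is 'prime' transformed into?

Every letter moves 17 places later in the alphabet, wrapping around z→a.
Applying it to prime: p+17=g, r+17=i, i+17=z, m+17=d, e+17=v.

gizdv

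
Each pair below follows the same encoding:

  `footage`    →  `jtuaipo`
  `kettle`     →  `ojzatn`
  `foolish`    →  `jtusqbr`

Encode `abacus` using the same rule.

eggjcb

In footage: f→j is +4, o→t is +5, o→u is +6, t→a is +7 — the shift increases by 1 each position. Letter i (0-indexed) is shifted by i+4, so successive shifts are 4, 5, 6, ….
Applying it to abacus: a+4=e, b+5=g, a+6=g, c+7=j, u+8=c, s+9=b.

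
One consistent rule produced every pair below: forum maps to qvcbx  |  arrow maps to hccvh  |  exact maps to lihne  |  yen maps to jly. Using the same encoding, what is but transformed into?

The shift depends on letter class: consonant f→q is +11, but vowel o→v is +7. Two shifts are in play — +7 for a/e/i/o/u, +11 for every other letter.
On but: b(cons)+11=m, u(vowel)+7=b, t(cons)+11=e.

mbe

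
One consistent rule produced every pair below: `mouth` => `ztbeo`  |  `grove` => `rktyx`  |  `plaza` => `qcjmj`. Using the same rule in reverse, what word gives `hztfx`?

smoke

m(12)→z(25) and o(14)→t(19) fit y≡23x+9 (mod 26); the inverse of 23 mod 26 is 17. Each letter's alphabet position (a=0..z=25) is mapped through 23·x+9 mod 26 — an affine cipher.
Undoing it on hztfx: h(7)→17·(7−9)≡18=s; z(25)→17·(25−9)≡12=m; t(19)→17·(19−9)≡14=o; f(5)→17·(5−9)≡10=k; x(23)→17·(23−9)≡4=e (all mod 26).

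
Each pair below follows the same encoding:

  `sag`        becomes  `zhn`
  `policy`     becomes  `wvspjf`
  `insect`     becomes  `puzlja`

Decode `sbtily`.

Compare letters: s→z is +7, a→h is +7, g→n is +7 — a constant shift. It's a constant shift of +7 (ROT7).
Decoding sbtily: s−7=l, b−7=u, t−7=m, i−7=b, l−7=e, y−7=r.

lumber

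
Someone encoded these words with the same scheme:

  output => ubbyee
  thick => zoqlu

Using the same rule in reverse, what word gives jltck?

Letter i (0-indexed) is shifted by i+6, so successive shifts are 6, 7, 8, ….
Decoding jltck: j−6=d, l−7=e, t−8=l, c−9=t, k−10=a.

delta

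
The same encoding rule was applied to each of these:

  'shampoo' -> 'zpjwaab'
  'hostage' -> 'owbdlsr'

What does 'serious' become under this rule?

zmaszgf

In shampoo: s→z is +7, h→p is +8, a→j is +9, m→w is +10 — the shift increases by 1 each position. Each letter shifts forward by (position + 7), i.e. 7, 8, 9, … — the shift grows by one for each successive letter.
Applying it to serious: s+7=z, e+8=m, r+9=a, i+10=s, o+11=z, u+12=g, s+13=f.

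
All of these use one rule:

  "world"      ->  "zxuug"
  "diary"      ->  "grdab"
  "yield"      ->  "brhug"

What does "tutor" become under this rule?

wdwxu

Shifts by position in world: pos 0: w→z (+3), pos 1: o→x (+9), pos 2: r→u (+3), pos 3: l→u (+9) — repeating every 2. A repeating key of period 2 is used — shifts +3, +9 over and over.
For tutor: t+3=w, u+9=d, t+3=w, o+9=x, r+3=u.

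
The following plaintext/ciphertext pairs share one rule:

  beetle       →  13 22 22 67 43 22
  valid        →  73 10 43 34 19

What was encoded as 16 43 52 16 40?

clock

b(#2)→13 and e(#5)→22: differences scale by 3, so n = 3·pos + 7. The formula is n = 3×(alphabet index, a=1) + 7.
Undoing it on 16 43 52 16 40: 16→(16−7)÷3=3=c, 43→(43−7)÷3=12=l, 52→(52−7)÷3=15=o, 16→(16−7)÷3=3=c, 40→(40−7)÷3=11=k.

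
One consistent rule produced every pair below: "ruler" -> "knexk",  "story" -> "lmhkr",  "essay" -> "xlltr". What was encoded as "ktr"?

ray

Every letter moves 19 places later in the alphabet, wrapping around z→a.
Undoing it on ktr: k−19=r, t−19=a, r−19=y.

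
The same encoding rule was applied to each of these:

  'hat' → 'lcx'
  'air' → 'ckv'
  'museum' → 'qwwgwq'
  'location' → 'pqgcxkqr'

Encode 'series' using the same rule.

The shift depends on letter class: consonant h→l is +4, but vowel a→c is +2. Vowels shift forward by 2 and consonants shift forward by 4.
On series: s(cons)+4=w, e(vowel)+2=g, r(cons)+4=v, i(vowel)+2=k, e(vowel)+2=g, s(cons)+4=w.

wgvkgw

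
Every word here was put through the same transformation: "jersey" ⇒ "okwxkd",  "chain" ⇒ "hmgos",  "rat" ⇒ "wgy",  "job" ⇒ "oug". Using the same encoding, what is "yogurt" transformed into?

The shift depends on letter class: consonant j→o is +5, but vowel e→k is +6. Vowels shift forward by 6 and consonants shift forward by 5.
For yogurt: y(cons)+5=d, o(vowel)+6=u, g(cons)+5=l, u(vowel)+6=a, r(cons)+5=w, t(cons)+5=y.

dulawy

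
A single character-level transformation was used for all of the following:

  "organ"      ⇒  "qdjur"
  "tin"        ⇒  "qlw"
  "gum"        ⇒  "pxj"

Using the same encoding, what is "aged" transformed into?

ghjd

The output letters match the input read backwards, each shifted +3: organ reversed is nagro. The word is reversed, then every letter is shifted forward by 3.
For aged: reverse → dega; then shift: d+3=g, e+3=h, g+3=j, a+3=d.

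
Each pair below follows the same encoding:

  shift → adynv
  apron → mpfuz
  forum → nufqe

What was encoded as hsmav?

beast

s(18)→a(0) and h(7)→d(3) fit y≡21x+12 (mod 26); the inverse of 21 mod 26 is 5. Treating letters as 0–25, the rule is x ↦ 21x + 12 (mod 26).
Reversing it on hsmav: h(7)→5·(7−12)≡1=b; s(18)→5·(18−12)≡4=e; m(12)→5·(12−12)≡0=a; a(0)→5·(0−12)≡18=s; v(21)→5·(21−12)≡19=t (all mod 26).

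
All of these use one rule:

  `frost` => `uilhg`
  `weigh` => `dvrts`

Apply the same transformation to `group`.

tilfk

Letters are reflected about the middle of the alphabet (position → 25−position): Atbash.
For group: g↔t, r↔i, o↔l, u↔f, p↔k.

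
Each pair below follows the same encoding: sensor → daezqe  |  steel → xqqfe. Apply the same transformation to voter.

dqfah

The output letters match the input read backwards, each shifted +12: sensor reversed is rosnes. Read the word backwards and shift each letter +12.
On voter: reverse → retov; then shift: r+12=d, e+12=q, t+12=f, o+12=a, v+12=h.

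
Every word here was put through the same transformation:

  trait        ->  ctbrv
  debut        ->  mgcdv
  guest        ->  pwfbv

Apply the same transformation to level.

The shifts repeat in a cycle of length 3: positions 0,1,… shift by +9, +2, +1, then the pattern repeats.
Applying it to level: l+9=u, e+2=g, v+1=w, e+9=n, l+2=n.

ugwnn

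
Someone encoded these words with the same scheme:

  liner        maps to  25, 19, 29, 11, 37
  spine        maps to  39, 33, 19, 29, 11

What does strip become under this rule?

Each letter becomes 2×(its alphabet position, a=1..z=26) + 1.
For strip: s=19→39, t=20→41, r=18→37, i=9→19, p=16→33.

39, 41, 37, 19, 33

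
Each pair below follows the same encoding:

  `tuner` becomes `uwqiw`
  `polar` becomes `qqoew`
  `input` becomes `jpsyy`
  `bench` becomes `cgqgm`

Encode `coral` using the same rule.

In tuner: t→u is +1, u→w is +2, n→q is +3, e→i is +4 — the shift increases by 1 each position. Each letter shifts forward by (position + 1), i.e. 1, 2, 3, … — the shift grows by one for each successive letter.
For coral: c+1=d, o+2=q, r+3=u, a+4=e, l+5=q.

dqueq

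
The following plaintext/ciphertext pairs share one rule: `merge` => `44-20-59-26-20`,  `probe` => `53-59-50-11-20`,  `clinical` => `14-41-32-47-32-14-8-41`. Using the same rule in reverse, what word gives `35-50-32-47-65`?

joint

m(#13)→44 and e(#5)→20: differences scale by 3, so n = 3·pos + 5. With a=1..z=26, the number is 3·pos + 5.
Reversing it on 35-50-32-47-65: 35→(35−5)÷3=10=j, 50→(50−5)÷3=15=o, 32→(32−5)÷3=9=i, 47→(47−5)÷3=14=n, 65→(65−5)÷3=20=t.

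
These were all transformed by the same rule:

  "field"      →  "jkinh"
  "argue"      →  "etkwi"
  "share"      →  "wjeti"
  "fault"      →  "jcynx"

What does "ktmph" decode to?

The shifts repeat in a cycle of length 2: positions 0,1,… shift by +4, +2, then the pattern repeats.
Reversing it on ktmph: k−4=g, t−2=r, m−4=i, p−2=n, h−4=d.

grind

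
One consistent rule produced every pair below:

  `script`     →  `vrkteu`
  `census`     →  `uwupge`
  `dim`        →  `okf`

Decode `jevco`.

Two steps: reverse the string, then apply a Caesar shift of +2.
Decoding jevco: shift back: j−2=h, e−2=c, v−2=t, c−2=a, o−2=m → hctam; then reverse → match.

match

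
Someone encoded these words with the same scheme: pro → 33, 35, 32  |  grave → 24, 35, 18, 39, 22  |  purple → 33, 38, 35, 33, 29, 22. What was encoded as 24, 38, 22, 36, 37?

guest

p is letter #16 and maps to 33: an offset of 17. The number is (letter's place in the alphabet, a=1) + 17.
Reversing it on 24, 38, 22, 36, 37: 24→(24−17)÷1=7=g, 38→(38−17)÷1=21=u, 22→(22−17)÷1=5=e, 36→(36−17)÷1=19=s, 37→(37−17)÷1=20=t.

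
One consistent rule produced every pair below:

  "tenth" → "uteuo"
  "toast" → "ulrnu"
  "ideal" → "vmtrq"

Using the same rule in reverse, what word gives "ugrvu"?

t(19)→u(20) and e(4)→t(19) fit y≡7x+17 (mod 26); the inverse of 7 mod 26 is 15. This is an affine cipher: with a=0,…,z=25, each position x becomes (7x+17) mod 26.
Undoing it on ugrvu: u(20)→15·(20−17)≡19=t; g(6)→15·(6−17)≡17=r; r(17)→15·(17−17)≡0=a; v(21)→15·(21−17)≡8=i; u(20)→15·(20−17)≡19=t (all mod 26).

trait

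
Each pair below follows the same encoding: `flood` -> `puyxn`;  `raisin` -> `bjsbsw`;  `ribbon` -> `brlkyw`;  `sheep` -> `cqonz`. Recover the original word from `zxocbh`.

poetry

Shifts by position in flood: pos 0: f→p (+10), pos 1: l→u (+9), pos 2: o→y (+10), pos 3: o→x (+9) — repeating every 2. A repeating key of period 2 is used — shifts +10, +9 over and over.
Reversing it on zxocbh: z−10=p, x−9=o, o−10=e, c−9=t, b−10=r, h−9=y.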